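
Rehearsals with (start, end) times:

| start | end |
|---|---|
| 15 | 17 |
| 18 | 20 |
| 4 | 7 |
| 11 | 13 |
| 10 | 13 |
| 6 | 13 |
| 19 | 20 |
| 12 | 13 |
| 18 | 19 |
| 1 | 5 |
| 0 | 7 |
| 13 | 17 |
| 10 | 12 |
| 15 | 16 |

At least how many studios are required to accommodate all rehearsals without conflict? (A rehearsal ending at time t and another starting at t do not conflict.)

4

Events (time:±→running): 0:+→1 1:+→2 4:+→3 5:-→2 6:+→3 7:-→2 7:-→1 10:+→2 10:+→3 11:+→4 … peak 4.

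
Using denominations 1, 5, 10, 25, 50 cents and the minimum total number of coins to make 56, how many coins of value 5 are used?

1

Use the largest denomination that fits, subtract, and repeat.
56 = 1×50 + 1×5 + 1×1
Count of 5: 1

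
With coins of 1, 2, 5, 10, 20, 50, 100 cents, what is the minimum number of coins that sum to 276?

Use the largest denomination that fits, subtract, and repeat.
276 − 2×100→76 − 1×50→26 − 1×20→6 − 1×5→1 − 1×1→0
Total coins = 2 + 1 + 1 + 1 + 1 = 6

6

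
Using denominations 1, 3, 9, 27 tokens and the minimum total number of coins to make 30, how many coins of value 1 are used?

0

30 − 1×27→3 − 1×3→0
Count of 1: 0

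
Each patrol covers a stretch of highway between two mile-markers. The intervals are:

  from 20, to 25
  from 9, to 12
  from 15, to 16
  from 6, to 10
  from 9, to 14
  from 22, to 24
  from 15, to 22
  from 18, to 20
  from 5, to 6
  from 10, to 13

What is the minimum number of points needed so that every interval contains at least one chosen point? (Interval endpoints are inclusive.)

5

By right end: [5,6]  [6,10]  [9,12]  [10,13]  [9,14]  [15,16]  [18,20]  [15,22]  [22,24]  [20,25]
[5,6] uncovered → point at 6; [9,12] uncovered → point at 12; [15,16] uncovered → point at 16; [18,20] uncovered → point at 20; [22,24] uncovered → point at 24.
Points: 6, 12, 16, 20, 24 (5 total).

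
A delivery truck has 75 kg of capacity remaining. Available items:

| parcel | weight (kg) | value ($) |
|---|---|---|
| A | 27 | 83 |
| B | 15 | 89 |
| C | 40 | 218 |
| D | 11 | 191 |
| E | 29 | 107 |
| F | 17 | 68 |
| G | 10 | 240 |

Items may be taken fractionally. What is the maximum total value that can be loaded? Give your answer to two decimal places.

Order: G (240/10=24.00) > D (191/11=17.36) > B (89/15=5.93) > C (218/40=5.45) > F (68/17=4.00) > E (107/29=3.69) > A (83/27=3.07)
Fill: take G (10 @ 240) → take D (11 @ 191) → take B (15 @ 89) → take 39/40 of C → 212.55; 75/75 used.
Total value = 732.55

732.55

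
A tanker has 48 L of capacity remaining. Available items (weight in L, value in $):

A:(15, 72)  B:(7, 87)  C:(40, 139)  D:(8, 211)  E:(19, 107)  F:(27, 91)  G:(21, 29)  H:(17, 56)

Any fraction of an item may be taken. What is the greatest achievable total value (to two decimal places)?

472.20

Order: D (211/8=26.38) > B (87/7=12.43) > E (107/19=5.63) > A (72/15=4.80) > C (139/40=3.48) > F (91/27=3.37) > H (56/17=3.29) > G (29/21=1.38)
Fill: take D (8 @ 211) → take B (7 @ 87) → take E (19 @ 107) → take 14/15 of A → 67.20; 48/48 used.
Total value = 472.20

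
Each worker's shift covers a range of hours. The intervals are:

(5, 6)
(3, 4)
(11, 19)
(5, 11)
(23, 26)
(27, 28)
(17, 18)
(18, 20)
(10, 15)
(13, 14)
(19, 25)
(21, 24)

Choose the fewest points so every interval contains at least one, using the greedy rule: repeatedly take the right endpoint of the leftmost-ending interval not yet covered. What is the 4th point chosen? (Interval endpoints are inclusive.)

18

Sort by right endpoint; whenever an interval is uncovered, place a point at its right end.
By right end: [3,4]  [5,6]  [5,11]  [13,14]  [10,15]  [17,18]  [11,19]  [18,20]  [21,24]  [19,25]  [23,26]  [27,28]
[3,4] uncovered → point at 4; [5,6] uncovered → point at 6; [13,14] uncovered → point at 14; [17,18] uncovered → point at 18; [21,24] uncovered → point at 24; [27,28] uncovered → point at 28.
Points: 4, 6, 14, 18, 24, 28 (6 total).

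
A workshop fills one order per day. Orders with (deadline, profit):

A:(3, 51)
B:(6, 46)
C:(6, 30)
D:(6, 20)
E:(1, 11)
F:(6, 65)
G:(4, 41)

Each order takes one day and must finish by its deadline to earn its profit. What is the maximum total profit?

Take jobs in profit order; each goes to the latest open slot no later than its deadline.
By profit: F(d6,65), A(d3,51), B(d6,46), G(d4,41), C(d6,30), D(d6,20), E(d1,11)
F→slot 6; A→slot 3; B→slot 5; G→slot 4; C→slot 2; D→slot 1; E skipped.
Profit = 20 + 30 + 51 + 41 + 46 + 65 = 253

253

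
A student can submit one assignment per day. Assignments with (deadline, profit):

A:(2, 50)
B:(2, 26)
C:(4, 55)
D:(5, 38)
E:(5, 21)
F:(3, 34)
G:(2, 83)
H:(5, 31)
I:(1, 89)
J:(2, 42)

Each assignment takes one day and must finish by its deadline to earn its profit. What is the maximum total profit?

Sort by profit descending; place each in the latest free slot ≤ its deadline.
Profit order: I=89 G=83 C=55 A=50 J=42 D=38 F=34 H=31 B=26 E=21
Assign: I→slot 1, G→slot 2, C→slot 4, A skipped, J skipped, D→slot 5, F→slot 3, H skipped, B skipped, E skipped.
Slots: [1:I] [2:G] [3:F] [4:C] [5:D]
Profit = 89 + 83 + 34 + 55 + 38 = 299

299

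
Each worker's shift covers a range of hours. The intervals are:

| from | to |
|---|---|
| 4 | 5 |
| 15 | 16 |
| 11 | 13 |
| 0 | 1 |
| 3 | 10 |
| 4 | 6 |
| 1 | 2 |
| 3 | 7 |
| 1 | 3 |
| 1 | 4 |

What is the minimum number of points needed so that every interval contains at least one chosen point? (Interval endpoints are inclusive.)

4

Sort by right endpoint; whenever an interval is uncovered, place a point at its right end.
By right end: [0,1]  [1,2]  [1,3]  [1,4]  [4,5]  [4,6]  [3,7]  [3,10]  [11,13]  [15,16]
[0,1] uncovered → point at 1; [4,5] uncovered → point at 5; [11,13] uncovered → point at 13; [15,16] uncovered → point at 16.
Points: 1, 5, 13, 16 (4 total).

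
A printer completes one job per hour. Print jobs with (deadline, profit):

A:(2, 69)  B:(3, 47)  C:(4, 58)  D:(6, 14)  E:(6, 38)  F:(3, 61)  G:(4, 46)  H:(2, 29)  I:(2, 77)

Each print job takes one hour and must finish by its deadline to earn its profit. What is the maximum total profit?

317

Sort by profit descending; place each in the latest free slot ≤ its deadline.
By profit: I(d2,77), A(d2,69), F(d3,61), C(d4,58), B(d3,47), G(d4,46), E(d6,38), H(d2,29), D(d6,14)
I→slot 2; A→slot 1; F→slot 3; C→slot 4; B skipped; G skipped; E→slot 6; H skipped; D→slot 5.
Profit = 69 + 77 + 61 + 58 + 14 + 38 = 317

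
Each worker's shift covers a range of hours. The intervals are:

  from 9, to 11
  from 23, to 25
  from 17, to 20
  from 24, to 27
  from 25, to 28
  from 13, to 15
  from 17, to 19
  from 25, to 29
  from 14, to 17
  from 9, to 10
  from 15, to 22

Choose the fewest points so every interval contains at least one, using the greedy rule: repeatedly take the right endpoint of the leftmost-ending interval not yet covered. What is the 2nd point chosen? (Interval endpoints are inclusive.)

Sorted: [9,10] [9,11] [13,15] [14,17] [17,19] [17,20] [15,22] [23,25] [24,27] [25,28] [25,29]
{[9,10],[9,11]} hit by 10; {[13,15],[14,17]} hit by 15; {[17,19],[17,20],[15,22]} hit by 19; {[23,25],[24,27],[25,28],[25,29]} hit by 25.
Points: 10, 15, 19, 25 (4 total).

15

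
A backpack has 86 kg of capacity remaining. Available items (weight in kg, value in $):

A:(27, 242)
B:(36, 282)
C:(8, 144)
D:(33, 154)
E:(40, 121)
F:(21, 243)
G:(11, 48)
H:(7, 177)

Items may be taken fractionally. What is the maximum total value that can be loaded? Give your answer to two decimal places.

986.17

Sort by value per unit weight and fill in that order.
Ratios (sorted): H 25.29, C 18.00, F 11.57, A 8.96, B 7.83, D 4.67, G 4.36, E 3.02
take H (7 @ 177); take C (8 @ 144); take F (21 @ 243); take A (27 @ 242); take 23/36 of B → 180.17. Capacity used 86/86.
Total value = 986.17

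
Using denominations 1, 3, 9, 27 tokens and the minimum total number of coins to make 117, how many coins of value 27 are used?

4

117 = 4×27 + 1×9
Count of 27: 4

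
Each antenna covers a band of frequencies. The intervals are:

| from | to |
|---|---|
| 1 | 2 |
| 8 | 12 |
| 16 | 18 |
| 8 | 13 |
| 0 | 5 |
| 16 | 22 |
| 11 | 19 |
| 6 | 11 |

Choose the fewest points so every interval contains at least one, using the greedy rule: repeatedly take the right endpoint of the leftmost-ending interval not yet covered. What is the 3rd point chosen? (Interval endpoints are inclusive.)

Process intervals by earliest right end; each time one isn't hit yet, stab at its right endpoint.
Sorted: [1,2] [0,5] [6,11] [8,12] [8,13] [16,18] [11,19] [16,22]
{[1,2],[0,5]} hit by 2; {[6,11],[8,12],[8,13]} hit by 11; {[16,18],[11,19],[16,22]} hit by 18.
Points: 2, 11, 18 (3 total).

18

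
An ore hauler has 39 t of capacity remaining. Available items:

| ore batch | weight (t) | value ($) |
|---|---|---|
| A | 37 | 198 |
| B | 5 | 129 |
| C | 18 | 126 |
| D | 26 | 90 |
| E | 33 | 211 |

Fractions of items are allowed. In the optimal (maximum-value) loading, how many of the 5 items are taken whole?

Sort by value per unit weight and fill in that order.
Ratios (sorted): B 25.80, C 7.00, E 6.39, A 5.35, D 3.46
take B (5 @ 129); take C (18 @ 126); take 16/33 of E → 102.30. Capacity used 39/39.
2 item(s) taken whole; one partial (take 16/33 of E).

2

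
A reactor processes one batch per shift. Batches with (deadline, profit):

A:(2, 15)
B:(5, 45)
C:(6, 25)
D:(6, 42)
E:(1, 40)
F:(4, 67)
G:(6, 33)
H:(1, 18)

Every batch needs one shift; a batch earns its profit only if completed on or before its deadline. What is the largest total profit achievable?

Sort by profit descending; place each in the latest free slot ≤ its deadline.
By profit: F(d4,67), B(d5,45), D(d6,42), E(d1,40), G(d6,33), C(d6,25), H(d1,18), A(d2,15)
F→slot 4; B→slot 5; D→slot 6; E→slot 1; G→slot 3; C→slot 2; H skipped; A skipped.
Profit = 40 + 25 + 33 + 67 + 45 + 42 = 252

252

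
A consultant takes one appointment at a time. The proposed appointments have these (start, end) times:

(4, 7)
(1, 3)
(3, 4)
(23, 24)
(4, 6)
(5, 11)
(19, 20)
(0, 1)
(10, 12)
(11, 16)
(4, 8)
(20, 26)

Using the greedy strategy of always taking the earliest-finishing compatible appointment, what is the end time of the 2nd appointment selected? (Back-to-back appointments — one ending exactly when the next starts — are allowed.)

By end time: (0,1), (1,3), (3,4), (4,6), (4,7), (4,8), (5,11), (10,12), (11,16), (19,20), (23,24), (20,26).
Pick (0,1); next start ≥ 1 → (1,3); next start ≥ 3 → (3,4); next start ≥ 4 → (4,6); next start ≥ 6 → (10,12); next start ≥ 12 → (19,20); next start ≥ 20 → (23,24).
Selected: (0,1) (1,3) (3,4) (4,6) (10,12) (19,20) (23,24)

3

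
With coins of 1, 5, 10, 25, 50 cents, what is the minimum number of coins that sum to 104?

6

Use the largest denomination that fits, subtract, and repeat.
104 − 2×50→4 − 4×1→0
Total coins = 2 + 4 = 6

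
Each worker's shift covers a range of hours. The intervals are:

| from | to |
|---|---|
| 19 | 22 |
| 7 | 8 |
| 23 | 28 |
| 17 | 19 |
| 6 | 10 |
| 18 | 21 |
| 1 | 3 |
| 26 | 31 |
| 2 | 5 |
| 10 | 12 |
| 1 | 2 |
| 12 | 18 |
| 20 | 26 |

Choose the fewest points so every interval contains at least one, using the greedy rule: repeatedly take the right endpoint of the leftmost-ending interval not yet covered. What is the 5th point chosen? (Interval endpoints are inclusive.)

Process intervals by earliest right end; each time one isn't hit yet, stab at its right endpoint.
Sorted: [1,2] [1,3] [2,5] [7,8] [6,10] [10,12] [12,18] [17,19] [18,21] [19,22] [20,26] [23,28] [26,31]
{[1,2],[1,3],[2,5]} hit by 2; {[7,8],[6,10]} hit by 8; {[10,12],[12,18]} hit by 12; {[17,19],[18,21],[19,22]} hit by 19; {[20,26],[23,28],[26,31]} hit by 26.
Points: 2, 8, 12, 19, 26 (5 total).

26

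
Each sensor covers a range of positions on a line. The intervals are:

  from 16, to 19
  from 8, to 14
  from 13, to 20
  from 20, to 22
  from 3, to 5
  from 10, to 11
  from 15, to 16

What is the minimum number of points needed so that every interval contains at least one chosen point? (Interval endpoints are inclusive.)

4

Sorted: [3,5] [10,11] [8,14] [15,16] [16,19] [13,20] [20,22]
{[3,5]} hit by 5; {[10,11],[8,14]} hit by 11; {[15,16],[16,19],[13,20]} hit by 16; {[20,22]} hit by 22.
Points: 5, 11, 16, 22 (4 total).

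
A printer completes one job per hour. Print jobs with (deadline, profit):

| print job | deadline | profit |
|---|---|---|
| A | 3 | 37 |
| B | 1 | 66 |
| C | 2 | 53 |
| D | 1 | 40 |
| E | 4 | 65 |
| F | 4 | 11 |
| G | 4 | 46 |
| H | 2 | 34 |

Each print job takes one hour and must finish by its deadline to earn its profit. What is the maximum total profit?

Take jobs in profit order; each goes to the latest open slot no later than its deadline.
By profit: B(d1,66), E(d4,65), C(d2,53), G(d4,46), D(d1,40), A(d3,37), H(d2,34), F(d4,11)
B→slot 1; E→slot 4; C→slot 2; G→slot 3; D skipped; A skipped; H skipped; F skipped.
Profit = 66 + 53 + 46 + 65 = 230

230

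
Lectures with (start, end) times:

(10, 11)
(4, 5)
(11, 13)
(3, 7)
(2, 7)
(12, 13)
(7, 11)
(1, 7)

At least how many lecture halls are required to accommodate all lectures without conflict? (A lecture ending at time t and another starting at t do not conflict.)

Count concurrent intervals with a sweep; the peak is the room count.
Events (time:±→running): 1:+→1 2:+→2 3:+→3 4:+→4 … peak 4.

4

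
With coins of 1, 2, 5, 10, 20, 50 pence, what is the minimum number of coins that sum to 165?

Greedy: take as many of the largest coin as possible, then repeat with the remainder.
165 = 3×50 + 1×10 + 1×5
Total coins = 3 + 1 + 1 = 5

5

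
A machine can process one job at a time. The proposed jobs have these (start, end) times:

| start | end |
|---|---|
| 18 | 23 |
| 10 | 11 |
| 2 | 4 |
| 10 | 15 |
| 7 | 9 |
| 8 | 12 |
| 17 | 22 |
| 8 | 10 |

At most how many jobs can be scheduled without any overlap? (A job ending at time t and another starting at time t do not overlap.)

4

Sort by end time and greedily take each interval whose start is ≥ the last chosen end.
By end time: (2,4), (7,9), (8,10), (10,11), (8,12), (10,15), (17,22), (18,23).
Pick (2,4); next start ≥ 4 → (7,9); next start ≥ 9 → (10,11); next start ≥ 11 → (17,22).
Selected 4 jobs.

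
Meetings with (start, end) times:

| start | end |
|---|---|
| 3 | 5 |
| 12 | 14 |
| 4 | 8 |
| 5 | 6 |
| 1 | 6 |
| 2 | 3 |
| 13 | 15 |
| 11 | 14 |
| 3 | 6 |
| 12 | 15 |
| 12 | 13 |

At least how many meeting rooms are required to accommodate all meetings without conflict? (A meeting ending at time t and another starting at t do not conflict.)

4

starts: [1, 2, 3, 3, 4, 5, 11, 12, 12, 12, 13]
ends:   [3, 5, 6, 6, 6, 8, 13, 14, 14, 15, 15]
s1→1 s2→2 e3→1 s3→2 s3→3 s4→4  — peak 4.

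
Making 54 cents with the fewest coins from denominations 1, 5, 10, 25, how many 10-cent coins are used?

0

Greedy: take as many of the largest coin as possible, then repeat with the remainder.
54 = 2×25 + 4×1
Count of 10: 0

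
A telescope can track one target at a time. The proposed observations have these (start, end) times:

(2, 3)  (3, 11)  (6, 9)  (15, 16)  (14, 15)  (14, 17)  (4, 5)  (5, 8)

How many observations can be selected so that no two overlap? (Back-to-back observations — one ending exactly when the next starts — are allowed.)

5

Sort by end time and greedily take each interval whose start is ≥ the last chosen end.
Sorted by end: (2,3)  (4,5)  (5,8)  (6,9)  (3,11)  (14,15)  (15,16)  (14,17)
take (2,3); take (4,5); take (5,8); take (14,15); take (15,16).
Selected 5 observations.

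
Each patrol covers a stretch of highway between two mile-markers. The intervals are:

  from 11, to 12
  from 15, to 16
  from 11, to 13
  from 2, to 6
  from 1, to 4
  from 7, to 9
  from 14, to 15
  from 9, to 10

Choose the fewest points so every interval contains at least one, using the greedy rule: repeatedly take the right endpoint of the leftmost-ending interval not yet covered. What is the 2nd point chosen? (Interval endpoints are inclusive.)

By right end: [1,4]  [2,6]  [7,9]  [9,10]  [11,12]  [11,13]  [14,15]  [15,16]
[1,4] uncovered → point at 4; [7,9] uncovered → point at 9; [11,12] uncovered → point at 12; [14,15] uncovered → point at 15.
Points: 4, 9, 12, 15 (4 total).

9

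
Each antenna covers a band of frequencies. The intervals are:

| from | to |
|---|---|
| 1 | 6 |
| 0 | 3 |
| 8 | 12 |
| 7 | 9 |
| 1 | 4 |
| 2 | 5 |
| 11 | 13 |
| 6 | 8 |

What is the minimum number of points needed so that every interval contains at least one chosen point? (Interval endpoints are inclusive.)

Sorted: [0,3] [1,4] [2,5] [1,6] [6,8] [7,9] [8,12] [11,13]
{[0,3],[1,4],[2,5],[1,6]} hit by 3; {[6,8],[7,9],[8,12]} hit by 8; {[11,13]} hit by 13.
Points: 3, 8, 13 (3 total).

3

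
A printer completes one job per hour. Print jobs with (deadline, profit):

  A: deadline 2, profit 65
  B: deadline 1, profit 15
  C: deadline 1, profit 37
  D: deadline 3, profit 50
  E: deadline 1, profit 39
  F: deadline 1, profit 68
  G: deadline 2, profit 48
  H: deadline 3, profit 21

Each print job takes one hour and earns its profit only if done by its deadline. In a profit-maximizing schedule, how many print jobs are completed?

Sort by profit descending; place each in the latest free slot ≤ its deadline.
By profit: F(d1,68), A(d2,65), D(d3,50), G(d2,48), E(d1,39), C(d1,37), H(d3,21), B(d1,15)
F→slot 1; A→slot 2; D→slot 3; G skipped; E skipped; C skipped; H skipped; B skipped.
3 of 8 scheduled.

3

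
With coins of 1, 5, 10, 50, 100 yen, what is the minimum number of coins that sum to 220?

Use the largest denomination that fits, subtract, and repeat.
220 = 2×100 + 2×10
Total coins = 2 + 2 = 4

4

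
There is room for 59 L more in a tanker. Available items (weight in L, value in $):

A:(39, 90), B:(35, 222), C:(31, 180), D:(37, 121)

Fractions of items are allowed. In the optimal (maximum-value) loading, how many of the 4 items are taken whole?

Sort by value per unit weight and fill in that order.
Order: B (222/35=6.34) > C (180/31=5.81) > D (121/37=3.27) > A (90/39=2.31)
Fill: take B (35 @ 222) → take 24/31 of C → 139.35; 59/59 used.
1 item(s) taken whole; one partial (take 24/31 of C).

1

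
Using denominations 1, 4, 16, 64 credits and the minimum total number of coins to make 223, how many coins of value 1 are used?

223 − 3×64→31 − 1×16→15 − 3×4→3 − 3×1→0
Count of 1: 3

3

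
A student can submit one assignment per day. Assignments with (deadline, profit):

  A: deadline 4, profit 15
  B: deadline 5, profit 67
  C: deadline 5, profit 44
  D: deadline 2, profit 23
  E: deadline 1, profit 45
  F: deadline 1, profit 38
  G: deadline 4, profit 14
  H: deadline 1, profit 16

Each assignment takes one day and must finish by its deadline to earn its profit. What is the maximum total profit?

194

Sort by profit descending; place each in the latest free slot ≤ its deadline.
By profit: B(d5,67), E(d1,45), C(d5,44), F(d1,38), D(d2,23), H(d1,16), A(d4,15), G(d4,14)
B→slot 5; E→slot 1; C→slot 4; F skipped; D→slot 2; H skipped; A→slot 3; G skipped.
Profit = 45 + 23 + 15 + 44 + 67 = 194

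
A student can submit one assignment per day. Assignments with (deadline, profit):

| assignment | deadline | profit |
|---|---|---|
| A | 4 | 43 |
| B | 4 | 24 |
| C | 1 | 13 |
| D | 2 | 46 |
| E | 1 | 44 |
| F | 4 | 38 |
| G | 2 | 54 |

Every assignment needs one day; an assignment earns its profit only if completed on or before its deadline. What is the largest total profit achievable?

Take jobs in profit order; each goes to the latest open slot no later than its deadline.
Profit order: G=54 D=46 E=44 A=43 F=38 B=24 C=13
Assign: G→slot 2, D→slot 1, E skipped, A→slot 4, F→slot 3, B skipped, C skipped.
Slots: [1:D] [2:G] [3:F] [4:A]
Profit = 46 + 54 + 38 + 43 = 181

181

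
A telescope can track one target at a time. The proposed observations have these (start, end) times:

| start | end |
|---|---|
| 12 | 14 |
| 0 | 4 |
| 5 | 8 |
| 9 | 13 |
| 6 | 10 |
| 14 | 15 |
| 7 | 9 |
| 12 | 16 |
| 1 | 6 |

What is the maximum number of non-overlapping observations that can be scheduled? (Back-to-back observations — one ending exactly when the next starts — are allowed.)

Order by finish time; keep every interval that doesn't clash with the previous kept one.
Sorted by end: (0,4)  (1,6)  (5,8)  (7,9)  (6,10)  (9,13)  (12,14)  (14,15)  (12,16)
take (0,4); take (5,8); skip (6,10); take (9,13); skip (12,14); take (14,15).
Selected 4 observations.

4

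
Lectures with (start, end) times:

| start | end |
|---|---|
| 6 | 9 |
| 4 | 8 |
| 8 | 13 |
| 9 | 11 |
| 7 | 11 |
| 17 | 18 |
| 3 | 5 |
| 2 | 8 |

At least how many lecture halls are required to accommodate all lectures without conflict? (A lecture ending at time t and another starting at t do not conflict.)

Events (time:±→running): 2:+→1 3:+→2 4:+→3 5:-→2 6:+→3 7:+→4 … peak 4.

4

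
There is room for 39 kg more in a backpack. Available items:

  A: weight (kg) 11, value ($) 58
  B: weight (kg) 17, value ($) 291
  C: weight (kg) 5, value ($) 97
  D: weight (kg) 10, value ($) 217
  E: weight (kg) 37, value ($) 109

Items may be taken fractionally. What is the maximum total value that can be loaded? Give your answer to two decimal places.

641.91

Order: D (217/10=21.70) > C (97/5=19.40) > B (291/17=17.12) > A (58/11=5.27) > E (109/37=2.95)
Fill: take D (10 @ 217) → take C (5 @ 97) → take B (17 @ 291) → take 7/11 of A → 36.91; 39/39 used.
Total value = 641.91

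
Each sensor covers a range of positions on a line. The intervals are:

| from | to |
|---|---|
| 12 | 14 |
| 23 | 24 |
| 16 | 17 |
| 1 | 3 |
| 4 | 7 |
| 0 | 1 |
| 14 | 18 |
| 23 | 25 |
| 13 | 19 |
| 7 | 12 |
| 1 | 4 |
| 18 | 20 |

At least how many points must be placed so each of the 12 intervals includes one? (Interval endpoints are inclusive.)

6

Sort by right endpoint; whenever an interval is uncovered, place a point at its right end.
Sorted: [0,1] [1,3] [1,4] [4,7] [7,12] [12,14] [16,17] [14,18] [13,19] [18,20] [23,24] [23,25]
{[0,1],[1,3],[1,4]} hit by 1; {[4,7],[7,12]} hit by 7; {[12,14]} hit by 14; {[16,17],[14,18],[13,19]} hit by 17; {[18,20]} hit by 20; {[23,24],[23,25]} hit by 24.
Points: 1, 7, 14, 17, 20, 24 (6 total).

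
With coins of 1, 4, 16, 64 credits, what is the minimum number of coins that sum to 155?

8

Greedy: take as many of the largest coin as possible, then repeat with the remainder.
155 = 2×64 + 1×16 + 2×4 + 3×1
Total coins = 2 + 1 + 2 + 3 = 8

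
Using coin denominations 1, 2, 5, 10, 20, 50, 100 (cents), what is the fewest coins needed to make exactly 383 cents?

Greedy: take as many of the largest coin as possible, then repeat with the remainder.
383 = 3×100 + 1×50 + 1×20 + 1×10 + 1×2 + 1×1
Total coins = 3 + 1 + 1 + 1 + 1 + 1 = 8

8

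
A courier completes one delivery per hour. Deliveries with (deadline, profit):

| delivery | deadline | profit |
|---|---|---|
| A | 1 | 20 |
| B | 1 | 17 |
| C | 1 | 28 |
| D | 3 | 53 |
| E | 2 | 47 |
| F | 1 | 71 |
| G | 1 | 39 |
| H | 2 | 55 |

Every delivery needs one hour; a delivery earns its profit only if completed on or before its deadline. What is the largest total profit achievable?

179

Sort by profit descending; place each in the latest free slot ≤ its deadline.
Profit order: F=71 H=55 D=53 E=47 G=39 C=28 A=20 B=17
Assign: F→slot 1, H→slot 2, D→slot 3, E skipped, G skipped, C skipped, A skipped, B skipped.
Slots: [1:F] [2:H] [3:D]
Profit = 71 + 55 + 53 = 179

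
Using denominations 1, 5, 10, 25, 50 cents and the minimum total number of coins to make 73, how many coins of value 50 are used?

1

Greedy: take as many of the largest coin as possible, then repeat with the remainder.
73 − 1×50→23 − 2×10→3 − 3×1→0
Count of 50: 1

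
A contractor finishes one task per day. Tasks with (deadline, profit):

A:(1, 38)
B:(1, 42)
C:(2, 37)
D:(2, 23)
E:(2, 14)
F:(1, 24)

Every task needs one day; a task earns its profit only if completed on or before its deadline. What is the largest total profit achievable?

By profit: B(d1,42), A(d1,38), C(d2,37), F(d1,24), D(d2,23), E(d2,14)
B→slot 1; A skipped; C→slot 2; F skipped; D skipped; E skipped.
Profit = 42 + 37 = 79

79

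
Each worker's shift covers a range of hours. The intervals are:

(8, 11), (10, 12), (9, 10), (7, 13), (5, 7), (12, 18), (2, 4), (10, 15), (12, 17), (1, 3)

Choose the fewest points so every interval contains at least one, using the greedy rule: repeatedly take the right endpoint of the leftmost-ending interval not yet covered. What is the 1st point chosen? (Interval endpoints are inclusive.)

3

Process intervals by earliest right end; each time one isn't hit yet, stab at its right endpoint.
Sorted: [1,3] [2,4] [5,7] [9,10] [8,11] [10,12] [7,13] [10,15] [12,17] [12,18]
{[1,3],[2,4]} hit by 3; {[5,7]} hit by 7; {[9,10],[8,11],[10,12],[7,13],[10,15]} hit by 10; {[12,17],[12,18]} hit by 17.
Points: 3, 7, 10, 17 (4 total).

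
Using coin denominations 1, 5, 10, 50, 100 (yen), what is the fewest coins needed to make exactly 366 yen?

366 − 3×100→66 − 1×50→16 − 1×10→6 − 1×5→1 − 1×1→0
Total coins = 3 + 1 + 1 + 1 + 1 = 7

7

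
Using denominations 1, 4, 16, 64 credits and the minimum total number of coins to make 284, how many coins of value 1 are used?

Use the largest denomination that fits, subtract, and repeat.
284 − 4×64→28 − 1×16→12 − 3×4→0
Count of 1: 0

0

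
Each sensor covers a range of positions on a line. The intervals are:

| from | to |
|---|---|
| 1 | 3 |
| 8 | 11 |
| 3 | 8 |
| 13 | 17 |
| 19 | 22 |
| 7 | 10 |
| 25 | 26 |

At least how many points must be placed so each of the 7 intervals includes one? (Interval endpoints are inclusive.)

5

By right end: [1,3]  [3,8]  [7,10]  [8,11]  [13,17]  [19,22]  [25,26]
[1,3] uncovered → point at 3; [7,10] uncovered → point at 10; [13,17] uncovered → point at 17; [19,22] uncovered → point at 22; [25,26] uncovered → point at 26.
Points: 3, 10, 17, 22, 26 (5 total).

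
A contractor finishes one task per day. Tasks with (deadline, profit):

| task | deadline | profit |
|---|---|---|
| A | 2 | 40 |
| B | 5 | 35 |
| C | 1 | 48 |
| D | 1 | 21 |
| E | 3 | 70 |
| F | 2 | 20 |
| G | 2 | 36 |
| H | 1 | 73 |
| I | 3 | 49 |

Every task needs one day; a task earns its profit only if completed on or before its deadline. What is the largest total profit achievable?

Sort by profit descending; place each in the latest free slot ≤ its deadline.
By profit: H(d1,73), E(d3,70), I(d3,49), C(d1,48), A(d2,40), G(d2,36), B(d5,35), D(d1,21), F(d2,20)
H→slot 1; E→slot 3; I→slot 2; C skipped; A skipped; G skipped; B→slot 5; D skipped; F skipped.
Profit = 73 + 49 + 70 + 35 = 227

227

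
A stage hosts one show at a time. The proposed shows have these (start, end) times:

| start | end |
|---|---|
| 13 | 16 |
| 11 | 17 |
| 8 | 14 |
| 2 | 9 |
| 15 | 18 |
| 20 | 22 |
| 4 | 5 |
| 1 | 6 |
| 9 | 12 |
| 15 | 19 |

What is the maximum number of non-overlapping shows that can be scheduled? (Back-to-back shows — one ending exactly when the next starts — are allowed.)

By end time: (4,5), (1,6), (2,9), (9,12), (8,14), (13,16), (11,17), (15,18), (15,19), (20,22).
Pick (4,5); next start ≥ 5 → (9,12); next start ≥ 12 → (13,16); next start ≥ 16 → (20,22).
Selected 4 shows.

4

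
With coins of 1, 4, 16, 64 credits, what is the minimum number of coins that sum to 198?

6

Use the largest denomination that fits, subtract, and repeat.
198 − 3×64→6 − 1×4→2 − 2×1→0
Total coins = 3 + 1 + 2 = 6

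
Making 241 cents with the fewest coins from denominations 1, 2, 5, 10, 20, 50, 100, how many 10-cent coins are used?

Greedy: take as many of the largest coin as possible, then repeat with the remainder.
241 − 2×100→41 − 2×20→1 − 1×1→0
Count of 10: 0

0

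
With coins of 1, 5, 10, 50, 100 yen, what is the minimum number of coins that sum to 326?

326 = 3×100 + 2×10 + 1×5 + 1×1
Total coins = 3 + 2 + 1 + 1 = 7

7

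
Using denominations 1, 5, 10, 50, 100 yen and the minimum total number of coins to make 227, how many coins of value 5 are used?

227 = 2×100 + 2×10 + 1×5 + 2×1
Count of 5: 1

1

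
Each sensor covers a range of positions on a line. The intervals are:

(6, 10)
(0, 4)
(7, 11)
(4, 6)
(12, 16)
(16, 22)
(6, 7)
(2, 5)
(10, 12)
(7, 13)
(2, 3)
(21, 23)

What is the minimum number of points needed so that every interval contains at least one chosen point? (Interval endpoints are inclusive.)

5

Sort by right endpoint; whenever an interval is uncovered, place a point at its right end.
Sorted: [2,3] [0,4] [2,5] [4,6] [6,7] [6,10] [7,11] [10,12] [7,13] [12,16] [16,22] [21,23]
{[2,3],[0,4],[2,5]} hit by 3; {[4,6],[6,7],[6,10]} hit by 6; {[7,11],[10,12],[7,13]} hit by 11; {[12,16],[16,22]} hit by 16; {[21,23]} hit by 23.
Points: 3, 6, 11, 16, 23 (5 total).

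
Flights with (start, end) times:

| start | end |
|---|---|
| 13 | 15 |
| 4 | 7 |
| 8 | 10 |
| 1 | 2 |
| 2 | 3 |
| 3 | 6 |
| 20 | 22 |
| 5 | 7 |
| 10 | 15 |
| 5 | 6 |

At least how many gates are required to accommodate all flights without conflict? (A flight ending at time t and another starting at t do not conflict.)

4

The answer is the maximum number of intervals overlapping at any instant.
starts: [1, 2, 3, 4, 5, 5, 8, 10, 13, 20]
ends:   [2, 3, 6, 6, 7, 7, 10, 15, 15, 22]
s1→1 e2→0 s2→1 e3→0 s3→1 s4→2 s5→3 s5→4  — peak 4.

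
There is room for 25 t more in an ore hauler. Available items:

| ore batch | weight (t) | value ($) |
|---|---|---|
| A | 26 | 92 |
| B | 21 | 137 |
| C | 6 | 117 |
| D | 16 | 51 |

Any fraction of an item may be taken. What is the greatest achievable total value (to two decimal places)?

Sort by value per unit weight and fill in that order.
Ratios (sorted): C 19.50, B 6.52, A 3.54, D 3.19
take C (6 @ 117); take 19/21 of B → 123.95. Capacity used 25/25.
Total value = 240.95

240.95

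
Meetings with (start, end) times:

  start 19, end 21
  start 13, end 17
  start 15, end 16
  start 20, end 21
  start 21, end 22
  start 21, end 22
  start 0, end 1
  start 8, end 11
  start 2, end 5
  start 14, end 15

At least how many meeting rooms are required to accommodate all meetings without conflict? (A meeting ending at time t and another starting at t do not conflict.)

2

Events (time:±→running): 0:+→1 1:-→0 2:+→1 5:-→0 8:+→1 11:-→0 13:+→1 14:+→2 … peak 2.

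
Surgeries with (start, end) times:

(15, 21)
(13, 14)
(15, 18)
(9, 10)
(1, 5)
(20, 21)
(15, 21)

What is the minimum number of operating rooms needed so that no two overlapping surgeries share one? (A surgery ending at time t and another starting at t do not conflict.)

The answer is the maximum number of intervals overlapping at any instant.
starts: [1, 9, 13, 15, 15, 15, 20]
ends:   [5, 10, 14, 18, 21, 21, 21]
s1→1 e5→0 s9→1 e10→0 s13→1 e14→0 s15→1 s15→2 s15→3  — peak 3.

3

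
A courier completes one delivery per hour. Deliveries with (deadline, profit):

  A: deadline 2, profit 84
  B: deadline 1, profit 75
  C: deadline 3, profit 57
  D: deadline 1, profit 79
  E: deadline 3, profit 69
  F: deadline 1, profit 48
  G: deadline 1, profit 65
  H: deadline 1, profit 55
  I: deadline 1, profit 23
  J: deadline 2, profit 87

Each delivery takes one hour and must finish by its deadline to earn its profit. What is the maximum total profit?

240

Sort by profit descending; place each in the latest free slot ≤ its deadline.
By profit: J(d2,87), A(d2,84), D(d1,79), B(d1,75), E(d3,69), G(d1,65), C(d3,57), H(d1,55), F(d1,48), I(d1,23)
J→slot 2; A→slot 1; D skipped; B skipped; E→slot 3; G skipped; C skipped; H skipped; F skipped; I skipped.
Profit = 84 + 87 + 69 = 240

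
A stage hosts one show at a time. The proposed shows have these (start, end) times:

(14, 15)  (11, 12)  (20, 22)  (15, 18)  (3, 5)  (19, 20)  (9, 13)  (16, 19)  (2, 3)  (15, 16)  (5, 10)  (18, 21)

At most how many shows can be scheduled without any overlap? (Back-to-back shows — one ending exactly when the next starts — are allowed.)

9

By end time: (2,3), (3,5), (5,10), (11,12), (9,13), (14,15), (15,16), (15,18), (16,19), (19,20), (18,21), (20,22).
Pick (2,3); next start ≥ 3 → (3,5); next start ≥ 5 → (5,10); next start ≥ 10 → (11,12); next start ≥ 12 → (14,15); next start ≥ 15 → (15,16); next start ≥ 16 → (16,19); next start ≥ 19 → (19,20); next start ≥ 20 → (20,22).
Selected 9 shows.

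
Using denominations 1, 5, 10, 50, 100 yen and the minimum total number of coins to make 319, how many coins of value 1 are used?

319 = 3×100 + 1×10 + 1×5 + 4×1
Count of 1: 4

4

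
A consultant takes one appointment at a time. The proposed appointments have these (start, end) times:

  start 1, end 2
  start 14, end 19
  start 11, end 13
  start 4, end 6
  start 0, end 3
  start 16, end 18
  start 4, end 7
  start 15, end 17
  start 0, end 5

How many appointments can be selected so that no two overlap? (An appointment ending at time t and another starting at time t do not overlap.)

4

Sort by end time and greedily take each interval whose start is ≥ the last chosen end.
By end time: (1,2), (0,3), (0,5), (4,6), (4,7), (11,13), (15,17), (16,18), (14,19).
Pick (1,2); next start ≥ 2 → (4,6); next start ≥ 6 → (11,13); next start ≥ 13 → (15,17).
Selected 4 appointments.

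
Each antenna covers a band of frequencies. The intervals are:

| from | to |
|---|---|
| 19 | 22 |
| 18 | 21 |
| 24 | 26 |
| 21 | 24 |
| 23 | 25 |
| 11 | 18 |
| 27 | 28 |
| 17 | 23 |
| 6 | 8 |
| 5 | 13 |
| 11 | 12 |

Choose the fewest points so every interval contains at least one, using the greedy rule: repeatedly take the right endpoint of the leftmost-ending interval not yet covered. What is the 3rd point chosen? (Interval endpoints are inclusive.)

By right end: [6,8]  [11,12]  [5,13]  [11,18]  [18,21]  [19,22]  [17,23]  [21,24]  [23,25]  [24,26]  [27,28]
[6,8] uncovered → point at 8; [11,12] uncovered → point at 12; [18,21] uncovered → point at 21; [23,25] uncovered → point at 25; [27,28] uncovered → point at 28.
Points: 8, 12, 21, 25, 28 (5 total).

21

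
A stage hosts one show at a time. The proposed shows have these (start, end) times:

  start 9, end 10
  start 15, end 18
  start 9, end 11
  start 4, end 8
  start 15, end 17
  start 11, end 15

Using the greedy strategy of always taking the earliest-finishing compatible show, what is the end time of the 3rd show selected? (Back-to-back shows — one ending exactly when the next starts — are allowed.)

15

Greedy by earliest finish: after sorting by end time, pick each interval compatible with the last pick.
Sorted by end: (4,8)  (9,10)  (9,11)  (11,15)  (15,17)  (15,18)
take (4,8); take (9,10); take (11,15); take (15,17).
Selected: (4,8) (9,10) (11,15) (15,17)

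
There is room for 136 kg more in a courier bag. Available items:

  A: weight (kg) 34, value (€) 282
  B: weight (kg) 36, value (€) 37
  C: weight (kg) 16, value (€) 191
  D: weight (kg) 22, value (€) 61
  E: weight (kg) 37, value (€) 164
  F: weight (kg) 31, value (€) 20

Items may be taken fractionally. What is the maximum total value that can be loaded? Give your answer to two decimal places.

725.75

Ratios (sorted): C 11.94, A 8.29, E 4.43, D 2.77, B 1.03, F 0.65
take C (16 @ 191); take A (34 @ 282); take E (37 @ 164); take D (22 @ 61); take 27/36 of B → 27.75. Capacity used 136/136.
Total value = 725.75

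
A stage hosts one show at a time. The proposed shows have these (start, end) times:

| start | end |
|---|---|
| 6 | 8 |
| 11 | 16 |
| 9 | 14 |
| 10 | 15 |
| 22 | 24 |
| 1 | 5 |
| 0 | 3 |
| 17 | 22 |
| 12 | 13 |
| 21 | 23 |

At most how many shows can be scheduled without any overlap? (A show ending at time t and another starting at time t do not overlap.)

5

Order by finish time; keep every interval that doesn't clash with the previous kept one.
Sorted by end: (0,3)  (1,5)  (6,8)  (12,13)  (9,14)  (10,15)  (11,16)  (17,22)  (21,23)  (22,24)
take (0,3); take (6,8); take (12,13); take (17,22); take (22,24).
Selected 5 shows.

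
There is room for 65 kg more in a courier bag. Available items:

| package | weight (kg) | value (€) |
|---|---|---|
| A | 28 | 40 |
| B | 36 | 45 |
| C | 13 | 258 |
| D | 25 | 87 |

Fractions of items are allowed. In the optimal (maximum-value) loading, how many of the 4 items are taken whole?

Greedy by value/weight ratio, highest first.
Ratios (sorted): C 19.85, D 3.48, A 1.43, B 1.25
take C (13 @ 258); take D (25 @ 87); take 27/28 of A → 38.57. Capacity used 65/65.
2 item(s) taken whole; one partial (take 27/28 of A).

2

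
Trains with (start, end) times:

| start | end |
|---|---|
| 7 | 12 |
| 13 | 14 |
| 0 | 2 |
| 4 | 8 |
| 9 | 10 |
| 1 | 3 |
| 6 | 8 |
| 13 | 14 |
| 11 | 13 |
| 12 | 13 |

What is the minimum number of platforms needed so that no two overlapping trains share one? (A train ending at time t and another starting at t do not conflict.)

starts: [0, 1, 4, 6, 7, 9, 11, 12, 13, 13]
ends:   [2, 3, 8, 8, 10, 12, 13, 13, 14, 14]
s0→1 s1→2 e2→1 e3→0 s4→1 s6→2 s7→3  — peak 3.

3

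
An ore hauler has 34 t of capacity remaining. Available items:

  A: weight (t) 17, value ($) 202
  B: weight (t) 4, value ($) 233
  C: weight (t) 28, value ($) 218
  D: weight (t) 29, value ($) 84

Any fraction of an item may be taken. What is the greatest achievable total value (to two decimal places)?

Ratios (sorted): B 58.25, A 11.88, C 7.79, D 2.90
take B (4 @ 233); take A (17 @ 202); take 13/28 of C → 101.21. Capacity used 34/34.
Total value = 536.21

536.21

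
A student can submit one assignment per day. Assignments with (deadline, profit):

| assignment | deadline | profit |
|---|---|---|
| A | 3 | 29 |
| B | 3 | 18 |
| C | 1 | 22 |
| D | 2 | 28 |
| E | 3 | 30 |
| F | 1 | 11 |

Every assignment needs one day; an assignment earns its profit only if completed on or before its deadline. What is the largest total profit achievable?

87

Sort by profit descending; place each in the latest free slot ≤ its deadline.
By profit: E(d3,30), A(d3,29), D(d2,28), C(d1,22), B(d3,18), F(d1,11)
E→slot 3; A→slot 2; D→slot 1; C skipped; B skipped; F skipped.
Profit = 28 + 29 + 30 = 87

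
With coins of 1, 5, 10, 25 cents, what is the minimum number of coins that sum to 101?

Greedy: take as many of the largest coin as possible, then repeat with the remainder.
101 = 4×25 + 1×1
Total coins = 4 + 1 = 5

5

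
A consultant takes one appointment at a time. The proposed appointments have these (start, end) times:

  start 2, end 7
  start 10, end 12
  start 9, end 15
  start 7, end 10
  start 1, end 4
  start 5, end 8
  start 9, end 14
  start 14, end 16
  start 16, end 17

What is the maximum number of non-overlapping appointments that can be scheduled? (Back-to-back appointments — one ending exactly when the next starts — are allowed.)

Order by finish time; keep every interval that doesn't clash with the previous kept one.
By end time: (1,4), (2,7), (5,8), (7,10), (10,12), (9,14), (9,15), (14,16), (16,17).
Pick (1,4); next start ≥ 4 → (5,8); next start ≥ 8 → (10,12); next start ≥ 12 → (14,16); next start ≥ 16 → (16,17).
Selected 5 appointments.

5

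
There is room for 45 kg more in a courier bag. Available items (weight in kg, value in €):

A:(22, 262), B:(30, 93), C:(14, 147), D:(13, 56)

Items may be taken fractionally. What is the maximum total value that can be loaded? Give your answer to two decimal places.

Ratios (sorted): A 11.91, C 10.50, D 4.31, B 3.10
take A (22 @ 262); take C (14 @ 147); take 9/13 of D → 38.77. Capacity used 45/45.
Total value = 447.77

447.77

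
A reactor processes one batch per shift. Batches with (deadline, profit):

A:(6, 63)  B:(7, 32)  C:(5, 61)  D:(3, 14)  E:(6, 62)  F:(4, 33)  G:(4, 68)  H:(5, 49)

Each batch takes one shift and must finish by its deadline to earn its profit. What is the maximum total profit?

368

Take jobs in profit order; each goes to the latest open slot no later than its deadline.
Profit order: G=68 A=63 E=62 C=61 H=49 F=33 B=32 D=14
Assign: G→slot 4, A→slot 6, E→slot 5, C→slot 3, H→slot 2, F→slot 1, B→slot 7, D skipped.
Slots: [1:F] [2:H] [3:C] [4:G] [5:E] [6:A] [7:B]
Profit = 33 + 49 + 61 + 68 + 62 + 63 + 32 = 368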